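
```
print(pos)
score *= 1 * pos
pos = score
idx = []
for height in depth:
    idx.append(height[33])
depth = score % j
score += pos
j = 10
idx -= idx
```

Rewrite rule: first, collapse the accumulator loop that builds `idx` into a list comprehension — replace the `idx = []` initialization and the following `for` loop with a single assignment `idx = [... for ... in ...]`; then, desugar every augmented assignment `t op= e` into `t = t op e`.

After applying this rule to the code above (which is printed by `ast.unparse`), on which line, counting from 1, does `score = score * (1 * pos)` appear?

Transformed code:
print(pos)
score = score * (1 * pos)
pos = score
idx = [height[33] for height in depth]
depth = score % j
score = score + pos
j = 10
idx = idx - idx

2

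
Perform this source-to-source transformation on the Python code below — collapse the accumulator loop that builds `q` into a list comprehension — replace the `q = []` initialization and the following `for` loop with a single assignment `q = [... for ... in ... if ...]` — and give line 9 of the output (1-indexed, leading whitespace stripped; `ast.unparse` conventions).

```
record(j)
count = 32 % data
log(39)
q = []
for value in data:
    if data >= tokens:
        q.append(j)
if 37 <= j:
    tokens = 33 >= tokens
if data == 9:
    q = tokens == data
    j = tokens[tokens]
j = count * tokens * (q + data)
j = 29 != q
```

Transformed code:
record(j)
count = 32 % data
log(39)
q = [j for value in data if data >= tokens]
if 37 <= j:
    tokens = 33 >= tokens
if data == 9:
    q = tokens == data
    j = tokens[tokens]
j = count * tokens * (q + data)
j = 29 != q

j = tokens[tokens]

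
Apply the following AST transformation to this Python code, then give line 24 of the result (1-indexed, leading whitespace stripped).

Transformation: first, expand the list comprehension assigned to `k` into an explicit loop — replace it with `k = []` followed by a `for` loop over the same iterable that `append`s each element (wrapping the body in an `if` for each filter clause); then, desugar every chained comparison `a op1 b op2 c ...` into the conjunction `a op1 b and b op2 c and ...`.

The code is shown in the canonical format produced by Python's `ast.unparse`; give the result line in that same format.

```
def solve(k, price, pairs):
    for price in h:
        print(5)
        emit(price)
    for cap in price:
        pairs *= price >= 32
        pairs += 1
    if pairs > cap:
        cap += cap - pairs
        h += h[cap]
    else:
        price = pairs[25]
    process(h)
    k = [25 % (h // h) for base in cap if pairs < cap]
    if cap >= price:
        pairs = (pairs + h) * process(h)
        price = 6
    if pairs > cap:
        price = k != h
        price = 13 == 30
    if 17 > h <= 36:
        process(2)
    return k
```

Transformed code:
def solve(k, price, pairs):
    for price in h:
        print(5)
        emit(price)
    for cap in price:
        pairs *= price >= 32
        pairs += 1
    if pairs > cap:
        cap += cap - pairs
        h += h[cap]
    else:
        price = pairs[25]
    process(h)
    k = []
    for base in cap:
        if pairs < cap:
            k.append(25 % (h // h))
    if cap >= price:
        pairs = (pairs + h) * process(h)
        price = 6
    if pairs > cap:
        price = k != h
        price = 13 == 30
    if 17 > h and h <= 36:
        process(2)
    return k

if 17 > h and h <= 36:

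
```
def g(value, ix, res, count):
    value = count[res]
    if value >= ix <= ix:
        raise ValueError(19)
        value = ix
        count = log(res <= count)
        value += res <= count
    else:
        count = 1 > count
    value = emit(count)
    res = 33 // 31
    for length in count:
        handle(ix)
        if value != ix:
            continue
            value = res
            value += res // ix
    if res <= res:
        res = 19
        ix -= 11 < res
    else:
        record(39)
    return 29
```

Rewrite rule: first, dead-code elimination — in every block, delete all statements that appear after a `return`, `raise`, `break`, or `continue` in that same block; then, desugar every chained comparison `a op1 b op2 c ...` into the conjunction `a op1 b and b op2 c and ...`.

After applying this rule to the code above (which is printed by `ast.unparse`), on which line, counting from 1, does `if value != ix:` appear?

11

Transformed code:
def g(value, ix, res, count):
    value = count[res]
    if value >= ix and ix <= ix:
        raise ValueError(19)
    else:
        count = 1 > count
    value = emit(count)
    res = 33 // 31
    for length in count:
        handle(ix)
        if value != ix:
            continue
    if res <= res:
        res = 19
        ix -= 11 < res
    else:
        record(39)
    return 29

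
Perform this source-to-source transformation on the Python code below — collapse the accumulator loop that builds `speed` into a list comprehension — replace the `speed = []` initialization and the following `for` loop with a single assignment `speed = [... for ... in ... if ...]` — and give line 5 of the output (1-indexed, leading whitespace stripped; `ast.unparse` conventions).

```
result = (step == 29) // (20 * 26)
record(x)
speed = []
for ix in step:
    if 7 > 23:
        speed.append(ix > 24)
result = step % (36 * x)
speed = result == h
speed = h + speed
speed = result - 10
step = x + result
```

Transformed code:
result = (step == 29) // (20 * 26)
record(x)
speed = [ix > 24 for ix in step if 7 > 23]
result = step % (36 * x)
speed = result == h
speed = h + speed
speed = result - 10
step = x + result

speed = result == h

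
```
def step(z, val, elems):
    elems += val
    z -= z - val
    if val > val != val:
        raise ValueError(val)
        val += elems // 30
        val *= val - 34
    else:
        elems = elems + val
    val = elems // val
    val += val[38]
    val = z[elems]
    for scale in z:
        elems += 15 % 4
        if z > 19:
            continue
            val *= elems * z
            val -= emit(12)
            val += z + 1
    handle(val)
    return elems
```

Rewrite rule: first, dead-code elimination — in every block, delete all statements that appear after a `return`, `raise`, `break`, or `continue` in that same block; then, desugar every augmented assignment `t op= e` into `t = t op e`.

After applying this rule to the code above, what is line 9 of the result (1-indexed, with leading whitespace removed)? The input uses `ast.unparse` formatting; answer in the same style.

Transformed code:
def step(z, val, elems):
    elems = elems + val
    z = z - (z - val)
    if val > val != val:
        raise ValueError(val)
    else:
        elems = elems + val
    val = elems // val
    val = val + val[38]
    val = z[elems]
    for scale in z:
        elems = elems + 15 % 4
        if z > 19:
            continue
    handle(val)
    return elems

val = val + val[38]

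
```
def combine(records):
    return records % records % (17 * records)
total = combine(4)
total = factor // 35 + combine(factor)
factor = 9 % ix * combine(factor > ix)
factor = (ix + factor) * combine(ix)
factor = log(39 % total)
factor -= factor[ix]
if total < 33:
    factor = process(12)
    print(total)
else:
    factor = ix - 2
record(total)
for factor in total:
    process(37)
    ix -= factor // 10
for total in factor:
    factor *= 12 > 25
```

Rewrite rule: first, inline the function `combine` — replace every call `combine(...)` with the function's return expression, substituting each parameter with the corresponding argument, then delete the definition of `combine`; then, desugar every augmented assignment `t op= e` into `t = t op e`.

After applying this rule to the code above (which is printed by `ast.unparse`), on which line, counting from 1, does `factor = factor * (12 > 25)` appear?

17

Transformed code:
total = 4 % 4 % (17 * 4)
total = factor // 35 + factor % factor % (17 * factor)
factor = 9 % ix * ((factor > ix) % (factor > ix) % (17 * (factor > ix)))
factor = (ix + factor) * (ix % ix % (17 * ix))
factor = log(39 % total)
factor = factor - factor[ix]
if total < 33:
    factor = process(12)
    print(total)
else:
    factor = ix - 2
record(total)
for factor in total:
    process(37)
    ix = ix - factor // 10
for total in factor:
    factor = factor * (12 > 25)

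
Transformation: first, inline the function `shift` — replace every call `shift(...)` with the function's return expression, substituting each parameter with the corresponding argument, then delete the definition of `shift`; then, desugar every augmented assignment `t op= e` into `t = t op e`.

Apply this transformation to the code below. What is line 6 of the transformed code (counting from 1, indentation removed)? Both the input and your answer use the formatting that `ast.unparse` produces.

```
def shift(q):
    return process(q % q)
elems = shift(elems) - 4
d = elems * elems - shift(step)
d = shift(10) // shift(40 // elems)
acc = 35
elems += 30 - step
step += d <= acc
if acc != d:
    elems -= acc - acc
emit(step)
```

Transformed code:
elems = process(elems % elems) - 4
d = elems * elems - process(step % step)
d = process(10 % 10) // process(40 // elems % (40 // elems))
acc = 35
elems = elems + (30 - step)
step = step + (d <= acc)
if acc != d:
    elems = elems - (acc - acc)
emit(step)

step = step + (d <= acc)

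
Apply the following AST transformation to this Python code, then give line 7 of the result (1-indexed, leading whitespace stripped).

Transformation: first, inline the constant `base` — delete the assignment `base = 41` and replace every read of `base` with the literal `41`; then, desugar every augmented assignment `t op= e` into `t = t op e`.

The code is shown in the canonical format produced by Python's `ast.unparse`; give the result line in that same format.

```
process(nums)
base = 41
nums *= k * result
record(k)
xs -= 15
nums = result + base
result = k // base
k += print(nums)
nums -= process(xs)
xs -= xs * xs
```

Transformed code:
process(nums)
nums = nums * (k * result)
record(k)
xs = xs - 15
nums = result + 41
result = k // 41
k = k + print(nums)
nums = nums - process(xs)
xs = xs - xs * xs

k = k + print(nums)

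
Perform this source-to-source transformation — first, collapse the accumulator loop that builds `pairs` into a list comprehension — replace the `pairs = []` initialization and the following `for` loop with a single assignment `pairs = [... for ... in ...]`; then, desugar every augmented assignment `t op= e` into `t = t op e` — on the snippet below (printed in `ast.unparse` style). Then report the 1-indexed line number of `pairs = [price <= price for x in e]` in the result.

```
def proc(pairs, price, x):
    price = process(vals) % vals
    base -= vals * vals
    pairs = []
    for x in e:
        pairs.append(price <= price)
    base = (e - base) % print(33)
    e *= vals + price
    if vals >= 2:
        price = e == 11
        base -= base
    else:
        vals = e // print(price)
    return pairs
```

4

Transformed code:
def proc(pairs, price, x):
    price = process(vals) % vals
    base = base - vals * vals
    pairs = [price <= price for x in e]
    base = (e - base) % print(33)
    e = e * (vals + price)
    if vals >= 2:
        price = e == 11
        base = base - base
    else:
        vals = e // print(price)
    return pairs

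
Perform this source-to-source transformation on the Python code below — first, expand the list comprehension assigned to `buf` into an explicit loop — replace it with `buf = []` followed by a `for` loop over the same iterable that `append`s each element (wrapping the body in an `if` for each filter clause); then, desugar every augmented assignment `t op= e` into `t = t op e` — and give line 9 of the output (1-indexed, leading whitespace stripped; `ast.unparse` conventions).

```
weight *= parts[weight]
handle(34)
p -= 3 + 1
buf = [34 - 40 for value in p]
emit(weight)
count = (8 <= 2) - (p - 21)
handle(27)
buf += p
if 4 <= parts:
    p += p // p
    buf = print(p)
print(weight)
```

Transformed code:
weight = weight * parts[weight]
handle(34)
p = p - (3 + 1)
buf = []
for value in p:
    buf.append(34 - 40)
emit(weight)
count = (8 <= 2) - (p - 21)
handle(27)
buf = buf + p
if 4 <= parts:
    p = p + p // p
    buf = print(p)
print(weight)

handle(27)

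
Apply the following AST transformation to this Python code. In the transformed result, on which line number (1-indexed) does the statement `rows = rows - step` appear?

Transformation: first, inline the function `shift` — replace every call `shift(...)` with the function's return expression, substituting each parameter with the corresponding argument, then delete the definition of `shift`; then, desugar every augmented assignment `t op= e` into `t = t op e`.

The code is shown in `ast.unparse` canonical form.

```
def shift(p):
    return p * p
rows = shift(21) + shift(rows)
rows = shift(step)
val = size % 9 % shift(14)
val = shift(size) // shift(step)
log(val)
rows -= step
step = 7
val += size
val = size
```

6

Transformed code:
rows = 21 * 21 + rows * rows
rows = step * step
val = size % 9 % (14 * 14)
val = size * size // (step * step)
log(val)
rows = rows - step
step = 7
val = val + size
val = size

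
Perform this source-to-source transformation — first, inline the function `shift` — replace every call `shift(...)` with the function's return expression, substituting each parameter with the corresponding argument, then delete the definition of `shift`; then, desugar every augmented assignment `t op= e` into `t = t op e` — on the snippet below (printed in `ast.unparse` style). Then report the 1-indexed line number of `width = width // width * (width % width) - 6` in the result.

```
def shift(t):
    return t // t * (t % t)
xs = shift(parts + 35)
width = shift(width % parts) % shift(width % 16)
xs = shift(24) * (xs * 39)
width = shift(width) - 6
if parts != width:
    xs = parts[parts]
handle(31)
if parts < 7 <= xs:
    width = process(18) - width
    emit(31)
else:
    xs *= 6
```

4

Transformed code:
xs = (parts + 35) // (parts + 35) * ((parts + 35) % (parts + 35))
width = width % parts // (width % parts) * (width % parts % (width % parts)) % (width % 16 // (width % 16) * (width % 16 % (width % 16)))
xs = 24 // 24 * (24 % 24) * (xs * 39)
width = width // width * (width % width) - 6
if parts != width:
    xs = parts[parts]
handle(31)
if parts < 7 <= xs:
    width = process(18) - width
    emit(31)
else:
    xs = xs * 6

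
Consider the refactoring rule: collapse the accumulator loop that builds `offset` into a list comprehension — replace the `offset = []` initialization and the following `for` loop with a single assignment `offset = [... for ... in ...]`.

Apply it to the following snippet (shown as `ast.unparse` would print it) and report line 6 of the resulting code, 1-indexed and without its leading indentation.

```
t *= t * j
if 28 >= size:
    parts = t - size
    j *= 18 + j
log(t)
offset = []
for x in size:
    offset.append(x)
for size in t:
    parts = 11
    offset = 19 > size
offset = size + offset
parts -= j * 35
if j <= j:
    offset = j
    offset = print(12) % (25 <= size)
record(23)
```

offset = [x for x in size]

Transformed code:
t *= t * j
if 28 >= size:
    parts = t - size
    j *= 18 + j
log(t)
offset = [x for x in size]
for size in t:
    parts = 11
    offset = 19 > size
offset = size + offset
parts -= j * 35
if j <= j:
    offset = j
    offset = print(12) % (25 <= size)
record(23)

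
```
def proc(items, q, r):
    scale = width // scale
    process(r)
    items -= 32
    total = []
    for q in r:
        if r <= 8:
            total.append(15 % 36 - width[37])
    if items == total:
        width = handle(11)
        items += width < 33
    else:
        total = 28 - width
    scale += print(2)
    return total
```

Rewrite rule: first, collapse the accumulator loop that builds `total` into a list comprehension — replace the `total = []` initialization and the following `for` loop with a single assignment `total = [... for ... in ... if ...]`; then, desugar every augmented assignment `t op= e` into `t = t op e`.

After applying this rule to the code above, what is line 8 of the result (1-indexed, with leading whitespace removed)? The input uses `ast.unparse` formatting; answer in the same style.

Transformed code:
def proc(items, q, r):
    scale = width // scale
    process(r)
    items = items - 32
    total = [15 % 36 - width[37] for q in r if r <= 8]
    if items == total:
        width = handle(11)
        items = items + (width < 33)
    else:
        total = 28 - width
    scale = scale + print(2)
    return total

items = items + (width < 33)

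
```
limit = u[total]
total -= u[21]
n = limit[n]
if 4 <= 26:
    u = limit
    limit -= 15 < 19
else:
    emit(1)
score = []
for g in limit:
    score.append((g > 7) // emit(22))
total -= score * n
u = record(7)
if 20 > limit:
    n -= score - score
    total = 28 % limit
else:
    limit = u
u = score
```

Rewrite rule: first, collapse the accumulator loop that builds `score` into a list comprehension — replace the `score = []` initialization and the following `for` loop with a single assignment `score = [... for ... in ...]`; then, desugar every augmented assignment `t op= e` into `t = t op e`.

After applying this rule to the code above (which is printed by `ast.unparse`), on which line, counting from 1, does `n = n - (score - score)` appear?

13

Transformed code:
limit = u[total]
total = total - u[21]
n = limit[n]
if 4 <= 26:
    u = limit
    limit = limit - (15 < 19)
else:
    emit(1)
score = [(g > 7) // emit(22) for g in limit]
total = total - score * n
u = record(7)
if 20 > limit:
    n = n - (score - score)
    total = 28 % limit
else:
    limit = u
u = score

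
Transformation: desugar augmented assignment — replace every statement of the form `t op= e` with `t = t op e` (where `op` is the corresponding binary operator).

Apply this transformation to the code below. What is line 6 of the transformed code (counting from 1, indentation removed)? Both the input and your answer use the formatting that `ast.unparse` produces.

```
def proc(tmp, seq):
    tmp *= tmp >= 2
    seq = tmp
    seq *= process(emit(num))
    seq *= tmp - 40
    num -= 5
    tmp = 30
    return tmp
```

Transformed code:
def proc(tmp, seq):
    tmp = tmp * (tmp >= 2)
    seq = tmp
    seq = seq * process(emit(num))
    seq = seq * (tmp - 40)
    num = num - 5
    tmp = 30
    return tmp

num = num - 5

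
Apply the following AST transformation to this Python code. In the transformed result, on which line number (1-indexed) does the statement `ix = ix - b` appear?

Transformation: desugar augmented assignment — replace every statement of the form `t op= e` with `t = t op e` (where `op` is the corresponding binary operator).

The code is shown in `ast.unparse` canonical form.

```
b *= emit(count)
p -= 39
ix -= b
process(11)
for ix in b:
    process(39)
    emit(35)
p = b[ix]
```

Transformed code:
b = b * emit(count)
p = p - 39
ix = ix - b
process(11)
for ix in b:
    process(39)
    emit(35)
p = b[ix]

3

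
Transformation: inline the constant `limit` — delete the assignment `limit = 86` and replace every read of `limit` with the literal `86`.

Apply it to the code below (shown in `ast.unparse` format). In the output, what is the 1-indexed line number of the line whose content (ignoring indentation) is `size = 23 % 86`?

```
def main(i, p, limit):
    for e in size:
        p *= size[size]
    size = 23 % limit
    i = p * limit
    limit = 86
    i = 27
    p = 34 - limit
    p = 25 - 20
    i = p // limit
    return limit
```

4

Transformed code:
def main(i, p, limit):
    for e in size:
        p *= size[size]
    size = 23 % 86
    i = p * 86
    i = 27
    p = 34 - 86
    p = 25 - 20
    i = p // 86
    return 86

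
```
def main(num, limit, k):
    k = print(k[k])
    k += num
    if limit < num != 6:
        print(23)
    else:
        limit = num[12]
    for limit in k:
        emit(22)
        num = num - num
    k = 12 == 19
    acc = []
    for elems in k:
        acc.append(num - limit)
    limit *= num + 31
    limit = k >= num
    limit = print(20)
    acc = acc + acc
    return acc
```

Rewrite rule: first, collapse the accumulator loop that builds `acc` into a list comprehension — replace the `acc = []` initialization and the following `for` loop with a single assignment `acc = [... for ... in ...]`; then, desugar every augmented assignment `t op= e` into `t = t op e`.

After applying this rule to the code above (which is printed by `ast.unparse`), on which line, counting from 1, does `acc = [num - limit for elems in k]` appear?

Transformed code:
def main(num, limit, k):
    k = print(k[k])
    k = k + num
    if limit < num != 6:
        print(23)
    else:
        limit = num[12]
    for limit in k:
        emit(22)
        num = num - num
    k = 12 == 19
    acc = [num - limit for elems in k]
    limit = limit * (num + 31)
    limit = k >= num
    limit = print(20)
    acc = acc + acc
    return acc

12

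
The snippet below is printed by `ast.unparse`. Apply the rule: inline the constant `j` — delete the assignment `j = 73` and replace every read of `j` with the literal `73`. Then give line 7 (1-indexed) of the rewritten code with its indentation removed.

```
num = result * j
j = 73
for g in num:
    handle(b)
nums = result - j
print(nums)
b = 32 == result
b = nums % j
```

Transformed code:
num = result * 73
for g in num:
    handle(b)
nums = result - 73
print(nums)
b = 32 == result
b = nums % 73

b = nums % 73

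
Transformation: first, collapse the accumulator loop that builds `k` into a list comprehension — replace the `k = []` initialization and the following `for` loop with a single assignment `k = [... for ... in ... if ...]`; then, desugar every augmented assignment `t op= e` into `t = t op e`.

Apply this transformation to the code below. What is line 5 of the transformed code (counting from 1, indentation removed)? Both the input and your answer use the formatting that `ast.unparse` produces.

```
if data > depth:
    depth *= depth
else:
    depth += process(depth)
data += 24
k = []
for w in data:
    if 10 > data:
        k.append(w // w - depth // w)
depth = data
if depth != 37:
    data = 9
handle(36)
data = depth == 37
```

Transformed code:
if data > depth:
    depth = depth * depth
else:
    depth = depth + process(depth)
data = data + 24
k = [w // w - depth // w for w in data if 10 > data]
depth = data
if depth != 37:
    data = 9
handle(36)
data = depth == 37

data = data + 24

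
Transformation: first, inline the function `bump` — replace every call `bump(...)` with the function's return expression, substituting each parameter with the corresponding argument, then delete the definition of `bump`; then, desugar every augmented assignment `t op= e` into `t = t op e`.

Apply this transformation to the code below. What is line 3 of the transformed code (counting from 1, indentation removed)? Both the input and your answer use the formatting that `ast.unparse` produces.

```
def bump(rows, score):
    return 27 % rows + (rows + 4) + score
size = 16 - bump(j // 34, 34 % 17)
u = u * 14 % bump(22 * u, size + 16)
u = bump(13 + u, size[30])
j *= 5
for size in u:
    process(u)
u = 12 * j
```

Transformed code:
size = 16 - (27 % (j // 34) + (j // 34 + 4) + 34 % 17)
u = u * 14 % (27 % (22 * u) + (22 * u + 4) + (size + 16))
u = 27 % (13 + u) + (13 + u + 4) + size[30]
j = j * 5
for size in u:
    process(u)
u = 12 * j

u = 27 % (13 + u) + (13 + u + 4) + size[30]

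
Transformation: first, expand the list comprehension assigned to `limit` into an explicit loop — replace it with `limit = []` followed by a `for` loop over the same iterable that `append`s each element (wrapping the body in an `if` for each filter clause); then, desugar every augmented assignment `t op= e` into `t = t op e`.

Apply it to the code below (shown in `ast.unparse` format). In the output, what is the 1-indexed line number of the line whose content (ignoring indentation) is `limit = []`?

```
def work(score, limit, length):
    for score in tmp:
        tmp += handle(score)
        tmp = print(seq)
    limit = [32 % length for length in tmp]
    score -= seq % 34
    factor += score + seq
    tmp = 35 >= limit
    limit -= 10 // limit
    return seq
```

5

Transformed code:
def work(score, limit, length):
    for score in tmp:
        tmp = tmp + handle(score)
        tmp = print(seq)
    limit = []
    for length in tmp:
        limit.append(32 % length)
    score = score - seq % 34
    factor = factor + (score + seq)
    tmp = 35 >= limit
    limit = limit - 10 // limit
    return seq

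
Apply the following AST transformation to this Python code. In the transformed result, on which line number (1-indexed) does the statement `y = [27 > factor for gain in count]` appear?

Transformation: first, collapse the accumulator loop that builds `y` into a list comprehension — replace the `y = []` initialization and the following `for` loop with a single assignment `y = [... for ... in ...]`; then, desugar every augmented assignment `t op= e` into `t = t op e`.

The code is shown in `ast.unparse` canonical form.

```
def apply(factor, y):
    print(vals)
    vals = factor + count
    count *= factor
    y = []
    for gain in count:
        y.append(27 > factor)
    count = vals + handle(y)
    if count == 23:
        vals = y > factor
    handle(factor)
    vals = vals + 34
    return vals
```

Transformed code:
def apply(factor, y):
    print(vals)
    vals = factor + count
    count = count * factor
    y = [27 > factor for gain in count]
    count = vals + handle(y)
    if count == 23:
        vals = y > factor
    handle(factor)
    vals = vals + 34
    return vals

5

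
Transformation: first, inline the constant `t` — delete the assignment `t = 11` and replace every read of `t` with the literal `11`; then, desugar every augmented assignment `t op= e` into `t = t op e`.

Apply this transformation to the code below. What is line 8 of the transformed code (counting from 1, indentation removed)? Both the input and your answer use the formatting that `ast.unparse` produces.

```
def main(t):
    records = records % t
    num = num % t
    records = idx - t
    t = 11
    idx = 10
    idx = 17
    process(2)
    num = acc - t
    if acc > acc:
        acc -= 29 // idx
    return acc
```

Transformed code:
def main(t):
    records = records % 11
    num = num % 11
    records = idx - 11
    idx = 10
    idx = 17
    process(2)
    num = acc - 11
    if acc > acc:
        acc = acc - 29 // idx
    return acc

num = acc - 11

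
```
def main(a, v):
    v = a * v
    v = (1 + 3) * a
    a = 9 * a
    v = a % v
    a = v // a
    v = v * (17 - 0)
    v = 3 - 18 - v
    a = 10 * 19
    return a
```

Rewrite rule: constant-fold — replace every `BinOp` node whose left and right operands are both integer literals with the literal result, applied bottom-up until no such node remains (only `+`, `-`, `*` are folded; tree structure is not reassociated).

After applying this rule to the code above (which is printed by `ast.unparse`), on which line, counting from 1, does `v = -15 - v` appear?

Transformed code:
def main(a, v):
    v = a * v
    v = 4 * a
    a = 9 * a
    v = a % v
    a = v // a
    v = v * 17
    v = -15 - v
    a = 190
    return a

8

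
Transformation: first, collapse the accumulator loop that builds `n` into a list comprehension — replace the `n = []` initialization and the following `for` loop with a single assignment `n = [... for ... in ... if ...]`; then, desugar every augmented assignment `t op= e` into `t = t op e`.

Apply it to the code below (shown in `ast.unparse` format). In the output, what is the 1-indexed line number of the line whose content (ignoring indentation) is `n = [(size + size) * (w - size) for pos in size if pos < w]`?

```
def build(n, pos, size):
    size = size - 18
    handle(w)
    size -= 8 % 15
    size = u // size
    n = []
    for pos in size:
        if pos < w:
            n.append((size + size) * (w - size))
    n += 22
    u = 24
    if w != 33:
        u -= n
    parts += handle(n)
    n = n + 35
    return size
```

Transformed code:
def build(n, pos, size):
    size = size - 18
    handle(w)
    size = size - 8 % 15
    size = u // size
    n = [(size + size) * (w - size) for pos in size if pos < w]
    n = n + 22
    u = 24
    if w != 33:
        u = u - n
    parts = parts + handle(n)
    n = n + 35
    return size

6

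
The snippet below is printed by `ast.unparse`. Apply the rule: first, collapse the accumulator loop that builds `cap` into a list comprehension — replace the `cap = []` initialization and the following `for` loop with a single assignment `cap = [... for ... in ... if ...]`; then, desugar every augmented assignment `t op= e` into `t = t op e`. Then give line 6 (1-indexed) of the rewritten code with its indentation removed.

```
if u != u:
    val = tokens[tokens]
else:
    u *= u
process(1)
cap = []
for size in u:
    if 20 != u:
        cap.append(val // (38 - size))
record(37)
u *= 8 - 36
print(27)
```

cap = [val // (38 - size) for size in u if 20 != u]

Transformed code:
if u != u:
    val = tokens[tokens]
else:
    u = u * u
process(1)
cap = [val // (38 - size) for size in u if 20 != u]
record(37)
u = u * (8 - 36)
print(27)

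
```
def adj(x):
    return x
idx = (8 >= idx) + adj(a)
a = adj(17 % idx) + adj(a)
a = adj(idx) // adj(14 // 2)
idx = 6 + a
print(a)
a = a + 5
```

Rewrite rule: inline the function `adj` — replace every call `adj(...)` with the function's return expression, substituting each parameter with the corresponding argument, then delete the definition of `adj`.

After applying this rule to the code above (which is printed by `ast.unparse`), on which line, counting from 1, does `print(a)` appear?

5

Transformed code:
idx = (8 >= idx) + a
a = 17 % idx + a
a = idx // (14 // 2)
idx = 6 + a
print(a)
a = a + 5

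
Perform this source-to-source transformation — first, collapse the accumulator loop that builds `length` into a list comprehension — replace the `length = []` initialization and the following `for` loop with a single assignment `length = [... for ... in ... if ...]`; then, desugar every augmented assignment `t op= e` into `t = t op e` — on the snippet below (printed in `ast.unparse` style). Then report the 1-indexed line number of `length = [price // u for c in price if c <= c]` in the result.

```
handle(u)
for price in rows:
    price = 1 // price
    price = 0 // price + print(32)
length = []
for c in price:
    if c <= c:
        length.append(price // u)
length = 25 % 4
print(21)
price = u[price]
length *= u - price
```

5

Transformed code:
handle(u)
for price in rows:
    price = 1 // price
    price = 0 // price + print(32)
length = [price // u for c in price if c <= c]
length = 25 % 4
print(21)
price = u[price]
length = length * (u - price)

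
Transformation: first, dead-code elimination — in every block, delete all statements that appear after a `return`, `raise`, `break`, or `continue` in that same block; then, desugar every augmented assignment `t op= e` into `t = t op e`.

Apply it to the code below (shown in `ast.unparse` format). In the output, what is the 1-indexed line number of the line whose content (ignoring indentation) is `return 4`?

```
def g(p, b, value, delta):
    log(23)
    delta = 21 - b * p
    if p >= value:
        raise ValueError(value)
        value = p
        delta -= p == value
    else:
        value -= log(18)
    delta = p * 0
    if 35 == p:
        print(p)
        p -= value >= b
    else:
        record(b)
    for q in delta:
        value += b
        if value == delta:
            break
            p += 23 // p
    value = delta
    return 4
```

Transformed code:
def g(p, b, value, delta):
    log(23)
    delta = 21 - b * p
    if p >= value:
        raise ValueError(value)
    else:
        value = value - log(18)
    delta = p * 0
    if 35 == p:
        print(p)
        p = p - (value >= b)
    else:
        record(b)
    for q in delta:
        value = value + b
        if value == delta:
            break
    value = delta
    return 4

19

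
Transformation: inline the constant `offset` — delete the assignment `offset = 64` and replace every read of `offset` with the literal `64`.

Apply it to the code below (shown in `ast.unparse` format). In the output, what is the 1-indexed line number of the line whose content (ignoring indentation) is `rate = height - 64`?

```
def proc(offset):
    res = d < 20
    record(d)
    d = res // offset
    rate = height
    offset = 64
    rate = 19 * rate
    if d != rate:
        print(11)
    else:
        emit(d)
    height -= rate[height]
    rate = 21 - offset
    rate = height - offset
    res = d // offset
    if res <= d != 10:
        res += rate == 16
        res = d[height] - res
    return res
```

13

Transformed code:
def proc(offset):
    res = d < 20
    record(d)
    d = res // 64
    rate = height
    rate = 19 * rate
    if d != rate:
        print(11)
    else:
        emit(d)
    height -= rate[height]
    rate = 21 - 64
    rate = height - 64
    res = d // 64
    if res <= d != 10:
        res += rate == 16
        res = d[height] - res
    return res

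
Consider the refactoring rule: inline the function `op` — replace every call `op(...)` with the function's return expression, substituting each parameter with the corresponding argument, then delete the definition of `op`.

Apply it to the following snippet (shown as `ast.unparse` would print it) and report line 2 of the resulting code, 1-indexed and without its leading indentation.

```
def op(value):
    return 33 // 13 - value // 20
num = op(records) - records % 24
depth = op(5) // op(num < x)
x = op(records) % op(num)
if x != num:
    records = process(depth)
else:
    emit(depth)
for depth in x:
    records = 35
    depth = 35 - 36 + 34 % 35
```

Transformed code:
num = 33 // 13 - records // 20 - records % 24
depth = (33 // 13 - 5 // 20) // (33 // 13 - (num < x) // 20)
x = (33 // 13 - records // 20) % (33 // 13 - num // 20)
if x != num:
    records = process(depth)
else:
    emit(depth)
for depth in x:
    records = 35
    depth = 35 - 36 + 34 % 35

depth = (33 // 13 - 5 // 20) // (33 // 13 - (num < x) // 20)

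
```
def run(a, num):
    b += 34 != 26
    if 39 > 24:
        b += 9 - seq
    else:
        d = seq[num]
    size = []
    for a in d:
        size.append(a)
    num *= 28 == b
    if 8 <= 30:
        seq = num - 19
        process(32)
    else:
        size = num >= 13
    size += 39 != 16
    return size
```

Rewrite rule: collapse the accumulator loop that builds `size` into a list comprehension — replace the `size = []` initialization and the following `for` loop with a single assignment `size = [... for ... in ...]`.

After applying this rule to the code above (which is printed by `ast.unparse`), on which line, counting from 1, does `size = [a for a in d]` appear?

Transformed code:
def run(a, num):
    b += 34 != 26
    if 39 > 24:
        b += 9 - seq
    else:
        d = seq[num]
    size = [a for a in d]
    num *= 28 == b
    if 8 <= 30:
        seq = num - 19
        process(32)
    else:
        size = num >= 13
    size += 39 != 16
    return size

7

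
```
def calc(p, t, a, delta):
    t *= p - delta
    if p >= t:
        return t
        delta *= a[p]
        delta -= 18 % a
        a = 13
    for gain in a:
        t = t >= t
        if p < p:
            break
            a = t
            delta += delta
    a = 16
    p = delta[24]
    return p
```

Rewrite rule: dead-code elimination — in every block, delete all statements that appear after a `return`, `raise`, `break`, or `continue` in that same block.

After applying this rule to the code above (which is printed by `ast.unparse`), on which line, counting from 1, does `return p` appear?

11

Transformed code:
def calc(p, t, a, delta):
    t *= p - delta
    if p >= t:
        return t
    for gain in a:
        t = t >= t
        if p < p:
            break
    a = 16
    p = delta[24]
    return p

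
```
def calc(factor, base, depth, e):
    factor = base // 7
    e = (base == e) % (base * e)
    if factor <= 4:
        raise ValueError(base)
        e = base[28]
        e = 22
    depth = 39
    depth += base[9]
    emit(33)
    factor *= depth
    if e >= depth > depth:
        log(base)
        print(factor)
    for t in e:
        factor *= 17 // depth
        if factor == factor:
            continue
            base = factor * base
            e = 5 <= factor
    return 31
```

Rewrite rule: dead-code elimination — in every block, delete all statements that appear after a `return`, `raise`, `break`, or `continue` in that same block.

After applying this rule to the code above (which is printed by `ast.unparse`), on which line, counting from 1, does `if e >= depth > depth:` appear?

10

Transformed code:
def calc(factor, base, depth, e):
    factor = base // 7
    e = (base == e) % (base * e)
    if factor <= 4:
        raise ValueError(base)
    depth = 39
    depth += base[9]
    emit(33)
    factor *= depth
    if e >= depth > depth:
        log(base)
        print(factor)
    for t in e:
        factor *= 17 // depth
        if factor == factor:
            continue
    return 31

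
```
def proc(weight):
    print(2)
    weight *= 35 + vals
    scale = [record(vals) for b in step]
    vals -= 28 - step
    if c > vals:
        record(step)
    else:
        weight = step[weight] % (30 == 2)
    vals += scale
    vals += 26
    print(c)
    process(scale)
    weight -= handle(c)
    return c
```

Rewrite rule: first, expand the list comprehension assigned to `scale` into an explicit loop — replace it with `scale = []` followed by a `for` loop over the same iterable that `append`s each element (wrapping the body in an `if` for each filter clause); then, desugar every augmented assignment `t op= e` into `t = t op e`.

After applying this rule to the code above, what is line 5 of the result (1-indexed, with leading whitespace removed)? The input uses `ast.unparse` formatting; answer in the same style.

for b in step:

Transformed code:
def proc(weight):
    print(2)
    weight = weight * (35 + vals)
    scale = []
    for b in step:
        scale.append(record(vals))
    vals = vals - (28 - step)
    if c > vals:
        record(step)
    else:
        weight = step[weight] % (30 == 2)
    vals = vals + scale
    vals = vals + 26
    print(c)
    process(scale)
    weight = weight - handle(c)
    return c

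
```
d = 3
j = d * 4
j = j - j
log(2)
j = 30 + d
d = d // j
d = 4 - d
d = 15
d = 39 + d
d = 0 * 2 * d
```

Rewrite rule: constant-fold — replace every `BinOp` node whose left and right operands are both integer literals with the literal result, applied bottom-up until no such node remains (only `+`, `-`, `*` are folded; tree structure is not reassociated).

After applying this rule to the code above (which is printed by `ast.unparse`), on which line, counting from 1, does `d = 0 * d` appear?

10

Transformed code:
d = 3
j = d * 4
j = j - j
log(2)
j = 30 + d
d = d // j
d = 4 - d
d = 15
d = 39 + d
d = 0 * d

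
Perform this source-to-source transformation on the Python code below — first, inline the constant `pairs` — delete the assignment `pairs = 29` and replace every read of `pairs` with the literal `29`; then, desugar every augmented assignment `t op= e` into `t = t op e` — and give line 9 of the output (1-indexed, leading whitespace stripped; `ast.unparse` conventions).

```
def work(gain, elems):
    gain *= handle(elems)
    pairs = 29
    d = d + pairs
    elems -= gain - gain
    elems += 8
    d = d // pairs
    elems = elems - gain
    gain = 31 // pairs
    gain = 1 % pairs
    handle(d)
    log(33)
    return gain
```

gain = 1 % 29

Transformed code:
def work(gain, elems):
    gain = gain * handle(elems)
    d = d + 29
    elems = elems - (gain - gain)
    elems = elems + 8
    d = d // 29
    elems = elems - gain
    gain = 31 // 29
    gain = 1 % 29
    handle(d)
    log(33)
    return gain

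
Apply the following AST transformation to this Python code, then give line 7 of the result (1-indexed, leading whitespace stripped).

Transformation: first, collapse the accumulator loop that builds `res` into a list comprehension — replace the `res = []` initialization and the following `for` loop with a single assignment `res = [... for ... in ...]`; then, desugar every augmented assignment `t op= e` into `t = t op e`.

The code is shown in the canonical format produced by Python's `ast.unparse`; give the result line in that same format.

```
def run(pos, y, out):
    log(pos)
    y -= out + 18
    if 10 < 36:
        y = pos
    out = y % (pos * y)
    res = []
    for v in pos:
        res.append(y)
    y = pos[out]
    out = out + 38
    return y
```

Transformed code:
def run(pos, y, out):
    log(pos)
    y = y - (out + 18)
    if 10 < 36:
        y = pos
    out = y % (pos * y)
    res = [y for v in pos]
    y = pos[out]
    out = out + 38
    return y

res = [y for v in pos]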